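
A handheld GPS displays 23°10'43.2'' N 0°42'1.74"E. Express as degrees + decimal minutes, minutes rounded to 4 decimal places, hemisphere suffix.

Latitude: seconds/60 = 0.72000; minutes = 10 + 0.72000 = 10.720000
Longitude: 42 + 1.74/60 = 42.029000′

23° 10.7200′ N, 0° 42.0290′ E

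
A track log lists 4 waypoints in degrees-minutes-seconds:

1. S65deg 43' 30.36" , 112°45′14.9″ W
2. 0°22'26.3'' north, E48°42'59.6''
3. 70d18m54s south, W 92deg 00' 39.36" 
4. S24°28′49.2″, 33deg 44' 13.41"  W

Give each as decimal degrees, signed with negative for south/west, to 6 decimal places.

1. -65.725100, -112.754139
2. 0.373972, 48.716556
3. -70.315000, -92.010933
4. -24.480333, -33.737058

Point 1:
  φ: 43′ + 30.36″ = 43.50600′; 65 + 43.50600/60 = 65.7251000
  S ⇒ negate
  Longitude: 45′ + 14.9″ = 45.24833′; 112 + 45.24833/60 = 112.7541389
  hemisphere W, so the sign is −
Point 2:
  φ: 0 + 22/60 + 26.3/3600 = 0.3739722
  N ⇒ keep positive
  λ: 42′ + 59.6″ = 42.99333′; 48 + 42.99333/60 = 48.7165556
  E ⇒ keep positive
Point 3:
  Latitude: 70 + 18/60 + 54/3600 = 70.3150000
  S → negative
  λ: 0′ + 39.36″ = 0.65600′; 92 + 0.65600/60 = 92.0109333
  W → negative
Point 4:
  φ: 28′ + 49.2″ = 28.82000′; 24 + 28.82000/60 = 24.4803333
  S → negative
  Longitude: 33 + 44/60 + 13.41/3600 = 33.7370583
  hemisphere W, so the sign is −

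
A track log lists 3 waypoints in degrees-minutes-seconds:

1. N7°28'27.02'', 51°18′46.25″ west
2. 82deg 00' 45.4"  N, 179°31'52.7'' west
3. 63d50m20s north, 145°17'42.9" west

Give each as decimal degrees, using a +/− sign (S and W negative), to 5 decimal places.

1. 7.47417, -51.31285
2. 82.01261, -179.53131
3. 63.83889, -145.29525

Point 1:
  φ: 28′ + 27.02″ = 28.45033′; 7 + 28.45033/60 = 7.474172
  N → positive
  Lon: 18′ + 46.25″ = 18.77083′; 51 + 18.77083/60 = 51.312847
  hemisphere W, so the sign is −
Point 2:
  Latitude: 82 + 0/60 + 45.4/3600 = 82.012611
  N → positive
  Lon: 31′ + 52.7″ = 31.87833′; 179 + 31.87833/60 = 179.531306
  W ⇒ negate
Point 3:
  Latitude: 63° + 50/60 + 20/3600 = 63 + 0.833333 + 0.005556 = 63.838889
  N ⇒ keep positive
  Lon: 17′ + 42.9″ = 17.71500′; 145 + 17.71500/60 = 145.295250
  W ⇒ negate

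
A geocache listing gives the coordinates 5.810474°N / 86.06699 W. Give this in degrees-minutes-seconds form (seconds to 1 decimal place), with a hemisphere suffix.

5°48′37.7″ N, 86°04′1.2″ W

φ: 0.810474° → 48.62844′; 0.62844 × 60 = 37.706″
Lon: whole degrees 86; 4.01940′ → 4′ and 1.164″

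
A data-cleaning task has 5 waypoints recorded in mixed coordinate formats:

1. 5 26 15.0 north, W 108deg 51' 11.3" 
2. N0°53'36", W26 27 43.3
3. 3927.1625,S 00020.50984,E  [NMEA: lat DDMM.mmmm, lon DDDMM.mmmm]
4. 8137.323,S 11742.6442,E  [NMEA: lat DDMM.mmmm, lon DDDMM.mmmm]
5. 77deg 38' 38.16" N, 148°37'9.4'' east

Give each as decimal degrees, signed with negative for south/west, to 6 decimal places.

Point 1:
  Lat: 5° + 26/60 + 15/3600 = 5 + 0.433333 + 0.004167 = 5.4375000
  N ⇒ keep positive
  Longitude: 51′ + 11.3″ = 51.18833′; 108 + 51.18833/60 = 108.8531389
  W ⇒ negate
Point 2:
  φ: 0 + 53/60 + 36/3600 = 0.8933333
  N → positive
  Longitude: 27′ + 43.3″ = 27.72167′; 26 + 27.72167/60 = 26.4620278
  W → negative
Point 3:
  Latitude: degrees = first 2 digits = 39, minutes = 27.1625; 39 + 27.1625/60 = 39.4527083
  S → negative
  Longitude: degrees = first 3 digits = 0, minutes = 20.50984; 0 + 20.50984/60 = 0.3418307
  E → positive
Point 4:
  φ: degrees = first 2 digits = 81, minutes = 37.323; 81 + 37.323/60 = 81.6220500
  S ⇒ negate
  Lon: split at 3 digits → 117° and 42.6442′; 117 + 42.6442/60 = 117.7107367
  E ⇒ keep positive
Point 5:
  Latitude: 77° + 38/60 + 38.16/3600 = 77 + 0.633333 + 0.010600 = 77.6439333
  N → positive
  Lon: 37′ + 9.4″ = 37.15667′; 148 + 37.15667/60 = 148.6192778
  E ⇒ keep positive

1. 5.437500, -108.853139
2. 0.893333, -26.462028
3. -39.452708, 0.341831
4. -81.622050, 117.710737
5. 77.643933, 148.619278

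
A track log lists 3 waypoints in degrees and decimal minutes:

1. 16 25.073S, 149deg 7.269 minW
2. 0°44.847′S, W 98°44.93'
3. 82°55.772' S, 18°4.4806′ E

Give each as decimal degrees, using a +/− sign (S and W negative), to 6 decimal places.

Point 1:
  Lat: 16 + 25.073/60 = 16.4178833
  S → negative
  λ: 149 + 7.269/60 = 149.1211500
  W → negative
Point 2:
  Lat: 44.847′ = 0.747450°; total 0.7474500
  S ⇒ negate
  λ: 98 + 44.93/60 = 98.7488333
  W ⇒ negate
Point 3:
  Latitude: 82 + 55.772/60 = 82.9295333
  hemisphere S, so the sign is −
  λ: 4.4806′ = 0.074677°; total 18.0746767
  E → positive

1. -16.417883, -149.121150
2. -0.747450, -98.748833
3. -82.929533, 18.074677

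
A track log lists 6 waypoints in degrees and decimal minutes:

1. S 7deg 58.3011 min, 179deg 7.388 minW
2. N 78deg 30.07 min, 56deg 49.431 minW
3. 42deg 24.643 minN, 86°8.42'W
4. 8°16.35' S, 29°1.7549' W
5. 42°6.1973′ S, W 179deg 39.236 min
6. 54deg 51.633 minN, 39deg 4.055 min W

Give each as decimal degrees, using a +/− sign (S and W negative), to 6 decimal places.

Point 1:
  Latitude: 7 + 58.3011/60 = 7.9716850
  hemisphere S, so the sign is −
  Longitude: 179 + 7.388/60 = 179.1231333
  W ⇒ negate
Point 2:
  φ: 30.07′ = 0.501167°; total 78.5011667
  N → positive
  Lon: 56 + 49.431/60 = 56.8238500
  hemisphere W, so the sign is −
Point 3:
  φ: 42 + 24.643/60 = 42.4107167
  N → positive
  λ: 8.42′ = 0.140333°; total 86.1403333
  W → negative
Point 4:
  φ: 16.35′ = 0.272500°; total 8.2725000
  hemisphere S, so the sign is −
  Lon: 1.7549′ = 0.029248°; total 29.0292483
  W → negative
Point 5:
  Lat: 6.1973′ = 0.103288°; total 42.1032883
  S ⇒ negate
  Longitude: 39.236′ = 0.653933°; total 179.6539333
  W → negative
Point 6:
  Latitude: 54 + 51.633/60 = 54.8605500
  N ⇒ keep positive
  Lon: 39 + 4.055/60 = 39.0675833
  W → negative

1. -7.971685, -179.123133
2. 78.501167, -56.823850
3. 42.410717, -86.140333
4. -8.272500, -29.029248
5. -42.103288, -179.653933
6. 54.860550, -39.067583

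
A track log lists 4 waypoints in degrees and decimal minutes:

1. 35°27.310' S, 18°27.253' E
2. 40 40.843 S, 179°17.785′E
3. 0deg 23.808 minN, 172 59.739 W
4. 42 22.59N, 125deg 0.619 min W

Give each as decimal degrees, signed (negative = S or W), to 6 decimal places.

Point 1:
  Lat: 27.31′ = 0.455167°; total 35.4551667
  S ⇒ negate
  λ: 27.253′ = 0.454217°; total 18.4542167
  E ⇒ keep positive
Point 2:
  φ: 40.843′ = 0.680717°; total 40.6807167
  S → negative
  λ: 179 + 17.785/60 = 179.2964167
  E ⇒ keep positive
Point 3:
  φ: 0 + 23.808/60 = 0.3968000
  N ⇒ keep positive
  Longitude: 59.739′ = 0.995650°; total 172.9956500
  hemisphere W, so the sign is −
Point 4:
  φ: 42 + 22.59/60 = 42.3765000
  N → positive
  λ: 0.619′ = 0.010317°; total 125.0103167
  hemisphere W, so the sign is −

1. -35.455167, 18.454217
2. -40.680717, 179.296417
3. 0.396800, -172.995650
4. 42.376500, -125.010317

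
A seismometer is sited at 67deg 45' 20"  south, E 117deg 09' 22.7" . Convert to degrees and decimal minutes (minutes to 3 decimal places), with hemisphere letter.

67° 45.333′ S, 117° 9.378′ E

φ: 45 + 20/60 = 45.33333′
λ: 9 + 22.7/60 = 9.37833′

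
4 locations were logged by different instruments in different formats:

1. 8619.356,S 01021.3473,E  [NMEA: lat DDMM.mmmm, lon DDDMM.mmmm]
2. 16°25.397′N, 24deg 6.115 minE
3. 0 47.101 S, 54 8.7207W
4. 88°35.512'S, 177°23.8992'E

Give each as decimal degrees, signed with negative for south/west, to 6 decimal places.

1. -86.322600, 10.355788
2. 16.423283, 24.101917
3. -0.785017, -54.145345
4. -88.591867, 177.398320

Point 1:
  Lat: split at 2 digits → 86° and 19.356′; 86 + 19.356/60 = 86.3226000
  hemisphere S, so the sign is −
  Longitude: degrees = first 3 digits = 10, minutes = 21.3473; 10 + 21.3473/60 = 10.3557883
  E ⇒ keep positive
Point 2:
  φ: 25.397′ = 0.423283°; total 16.4232833
  N → positive
  λ: 24 + 6.115/60 = 24.1019167
  E ⇒ keep positive
Point 3:
  Lat: 0 + 47.101/60 = 0.7850167
  S ⇒ negate
  λ: 54 + 8.7207/60 = 54.1453450
  W ⇒ negate
Point 4:
  Lat: 35.512′ = 0.591867°; total 88.5918667
  hemisphere S, so the sign is −
  Lon: 23.8992′ = 0.398320°; total 177.3983200
  E ⇒ keep positive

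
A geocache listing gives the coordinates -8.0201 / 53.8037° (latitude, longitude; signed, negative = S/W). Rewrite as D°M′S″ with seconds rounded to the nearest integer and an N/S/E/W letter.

8°01′12″ S, 53°48′13″ E

Latitude is negative → S; |value| = 8.020100
Lat: 0.020100 × 60 = 1.20600′ → 1′, remainder × 60 = 12.36″
λ: 0.803700° → 48.22200′; 0.22200 × 60 = 13.32″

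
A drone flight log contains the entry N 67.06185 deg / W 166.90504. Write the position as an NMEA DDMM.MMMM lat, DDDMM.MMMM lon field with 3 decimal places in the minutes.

6703.711,N / 16654.302,W

φ: 67° + 0.061850 × 60 = 67° 3.71100′
λ: minutes = (166.905040 − 166) × 60 = 54.30240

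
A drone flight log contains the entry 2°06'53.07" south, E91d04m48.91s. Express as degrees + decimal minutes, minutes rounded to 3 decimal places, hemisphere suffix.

Latitude: seconds/60 = 0.88450; minutes = 6 + 0.88450 = 6.88450
Lon: seconds/60 = 0.81517; minutes = 4 + 0.81517 = 4.81517

2° 6.885′ S, 91° 4.815′ E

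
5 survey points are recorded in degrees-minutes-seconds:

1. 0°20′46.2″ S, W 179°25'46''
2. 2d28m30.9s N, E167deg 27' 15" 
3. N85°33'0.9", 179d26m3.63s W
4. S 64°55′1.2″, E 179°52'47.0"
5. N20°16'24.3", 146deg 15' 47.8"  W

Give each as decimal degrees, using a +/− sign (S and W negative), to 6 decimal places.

Point 1:
  Latitude: 20′ + 46.2″ = 20.77000′; 0 + 20.77000/60 = 0.3461667
  S → negative
  λ: 25′ + 46″ = 25.76667′; 179 + 25.76667/60 = 179.4294444
  W ⇒ negate
Point 2:
  Lat: 2° + 28/60 + 30.9/3600 = 2 + 0.466667 + 0.008583 = 2.4752500
  N → positive
  λ: 167 + 27/60 + 15/3600 = 167.4541667
  E → positive
Point 3:
  Latitude: 85° + 33/60 + 0.9/3600 = 85 + 0.550000 + 0.000250 = 85.5502500
  N ⇒ keep positive
  λ: 179° + 26/60 + 3.63/3600 = 179 + 0.433333 + 0.001008 = 179.4343417
  W → negative
Point 4:
  Lat: 64 + 55/60 + 1.2/3600 = 64.9170000
  S → negative
  Longitude: 179 + 52/60 + 47/3600 = 179.8797222
  E ⇒ keep positive
Point 5:
  Latitude: 20° + 16/60 + 24.3/3600 = 20 + 0.266667 + 0.006750 = 20.2734167
  N ⇒ keep positive
  Lon: 15′ + 47.8″ = 15.79667′; 146 + 15.79667/60 = 146.2632778
  hemisphere W, so the sign is −

1. -0.346167, -179.429444
2. 2.475250, 167.454167
3. 85.550250, -179.434342
4. -64.917000, 179.879722
5. 20.273417, -146.263278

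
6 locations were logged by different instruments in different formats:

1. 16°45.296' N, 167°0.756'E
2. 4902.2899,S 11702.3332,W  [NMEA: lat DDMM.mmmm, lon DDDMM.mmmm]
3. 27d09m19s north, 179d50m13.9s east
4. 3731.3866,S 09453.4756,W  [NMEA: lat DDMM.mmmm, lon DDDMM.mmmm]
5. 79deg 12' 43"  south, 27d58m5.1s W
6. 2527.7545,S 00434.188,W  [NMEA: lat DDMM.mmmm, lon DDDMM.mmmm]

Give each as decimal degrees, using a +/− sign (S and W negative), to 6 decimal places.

Point 1:
  φ: 16 + 45.296/60 = 16.7549333
  N ⇒ keep positive
  λ: 167 + 0.756/60 = 167.0126000
  E → positive
Point 2:
  Lat: degrees = first 2 digits = 49, minutes = 2.2899; 49 + 2.2899/60 = 49.0381650
  hemisphere S, so the sign is −
  Longitude: degrees = first 3 digits = 117, minutes = 2.3332; 117 + 2.3332/60 = 117.0388867
  W → negative
Point 3:
  Latitude: 9′ + 19″ = 9.31667′; 27 + 9.31667/60 = 27.1552778
  N ⇒ keep positive
  Longitude: 179 + 50/60 + 13.9/3600 = 179.8371944
  E → positive
Point 4:
  Lat: degrees = first 2 digits = 37, minutes = 31.3866; 37 + 31.3866/60 = 37.5231100
  S ⇒ negate
  Longitude: split at 3 digits → 094° and 53.4756′; 94 + 53.4756/60 = 94.8912600
  hemisphere W, so the sign is −
Point 5:
  Lat: 79° + 12/60 + 43/3600 = 79 + 0.200000 + 0.011944 = 79.2119444
  S ⇒ negate
  Lon: 27 + 58/60 + 5.1/3600 = 27.9680833
  hemisphere W, so the sign is −
Point 6:
  Lat: split at 2 digits → 25° and 27.7545′; 25 + 27.7545/60 = 25.4625750
  S → negative
  λ: split at 3 digits → 004° and 34.188′; 4 + 34.188/60 = 4.5698000
  W ⇒ negate

1. 16.754933, 167.012600
2. -49.038165, -117.038887
3. 27.155278, 179.837194
4. -37.523110, -94.891260
5. -79.211944, -27.968083
6. -25.462575, -4.569800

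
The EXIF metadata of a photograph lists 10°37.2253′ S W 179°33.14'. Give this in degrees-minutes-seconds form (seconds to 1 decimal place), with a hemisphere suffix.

10°37′13.5″ S, 179°33′8.4″ W

Lat: 37.22530′ → 37′ and 0.22530 × 60 = 13.518″
λ: 33.14000′ → 33′ and 0.14000 × 60 = 8.400″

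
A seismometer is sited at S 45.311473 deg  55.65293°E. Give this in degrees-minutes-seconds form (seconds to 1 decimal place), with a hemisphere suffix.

45°18′41.3″ S, 55°39′10.5″ E

Latitude: 0.311473 × 60 = 18.68838′ → 18′, remainder × 60 = 41.303″
Lon: 0.652930° → 39.17580′; 0.17580 × 60 = 10.548″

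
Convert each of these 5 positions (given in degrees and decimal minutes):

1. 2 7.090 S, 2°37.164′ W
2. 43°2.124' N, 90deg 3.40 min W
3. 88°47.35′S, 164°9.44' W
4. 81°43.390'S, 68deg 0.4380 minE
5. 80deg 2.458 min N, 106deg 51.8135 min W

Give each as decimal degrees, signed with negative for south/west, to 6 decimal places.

1. -2.118167, -2.619400
2. 43.035400, -90.056667
3. -88.789167, -164.157333
4. -81.723167, 68.007300
5. 80.040967, -106.863558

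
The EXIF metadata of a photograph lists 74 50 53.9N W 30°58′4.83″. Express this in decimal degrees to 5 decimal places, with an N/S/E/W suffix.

74.84831° N, 30.96801° W

φ: 50′ + 53.9″ = 50.89833′; 74 + 50.89833/60 = 74.848306
λ: 58′ + 4.83″ = 58.08050′; 30 + 58.08050/60 = 30.968008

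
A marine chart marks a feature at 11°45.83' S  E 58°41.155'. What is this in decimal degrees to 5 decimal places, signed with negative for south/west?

-11.76383, 58.68592

Lat: 11 + 45.83/60 = 11.763833
S ⇒ negate
Longitude: 58 + 41.155/60 = 58.685917
E ⇒ keep positive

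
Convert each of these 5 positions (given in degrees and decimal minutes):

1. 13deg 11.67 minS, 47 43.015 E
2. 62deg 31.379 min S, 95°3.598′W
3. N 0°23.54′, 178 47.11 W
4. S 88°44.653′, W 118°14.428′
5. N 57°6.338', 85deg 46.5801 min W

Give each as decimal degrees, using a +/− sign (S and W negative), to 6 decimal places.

1. -13.194500, 47.716917
2. -62.522983, -95.059967
3. 0.392333, -178.785167
4. -88.744217, -118.240467
5. 57.105633, -85.776335

Point 1:
  φ: 11.67′ = 0.194500°; total 13.1945000
  S → negative
  λ: 43.015′ = 0.716917°; total 47.7169167
  E ⇒ keep positive
Point 2:
  Lat: 31.379′ = 0.522983°; total 62.5229833
  hemisphere S, so the sign is −
  λ: 95 + 3.598/60 = 95.0599667
  W → negative
Point 3:
  Latitude: 0 + 23.54/60 = 0.3923333
  N → positive
  Lon: 47.11′ = 0.785167°; total 178.7851667
  W ⇒ negate
Point 4:
  φ: 88 + 44.653/60 = 88.7442167
  hemisphere S, so the sign is −
  Longitude: 118 + 14.428/60 = 118.2404667
  hemisphere W, so the sign is −
Point 5:
  Lat: 6.338′ = 0.105633°; total 57.1056333
  N → positive
  Longitude: 85 + 46.5801/60 = 85.7763350
  W → negative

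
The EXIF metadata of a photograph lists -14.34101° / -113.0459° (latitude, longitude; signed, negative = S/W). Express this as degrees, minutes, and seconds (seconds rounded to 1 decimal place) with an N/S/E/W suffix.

14°20′27.6″ S, 113°02′45.2″ W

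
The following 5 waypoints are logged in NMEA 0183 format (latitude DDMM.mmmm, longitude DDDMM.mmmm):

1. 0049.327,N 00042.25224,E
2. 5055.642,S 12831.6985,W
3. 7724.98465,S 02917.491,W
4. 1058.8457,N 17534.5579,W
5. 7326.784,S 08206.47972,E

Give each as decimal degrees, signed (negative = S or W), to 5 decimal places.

Point 1:
  Lat: degrees = first 2 digits = 0, minutes = 49.327; 0 + 49.327/60 = 0.822117
  N ⇒ keep positive
  Longitude: degrees = first 3 digits = 0, minutes = 42.25224; 0 + 42.25224/60 = 0.704204
  E → positive
Point 2:
  φ: degrees = first 2 digits = 50, minutes = 55.642; 50 + 55.642/60 = 50.927367
  S → negative
  λ: degrees = first 3 digits = 128, minutes = 31.6985; 128 + 31.6985/60 = 128.528308
  W → negative
Point 3:
  φ: split at 2 digits → 77° and 24.98465′; 77 + 24.98465/60 = 77.416411
  S → negative
  λ: degrees = first 3 digits = 29, minutes = 17.491; 29 + 17.491/60 = 29.291517
  W ⇒ negate
Point 4:
  Latitude: degrees = first 2 digits = 10, minutes = 58.8457; 10 + 58.8457/60 = 10.980762
  N → positive
  Longitude: split at 3 digits → 175° and 34.5579′; 175 + 34.5579/60 = 175.575965
  hemisphere W, so the sign is −
Point 5:
  φ: split at 2 digits → 73° and 26.784′; 73 + 26.784/60 = 73.446400
  hemisphere S, so the sign is −
  Lon: split at 3 digits → 082° and 6.47972′; 82 + 6.47972/60 = 82.107995
  E ⇒ keep positive

1. 0.82212, 0.70420
2. -50.92737, -128.52831
3. -77.41641, -29.29152
4. 10.98076, -175.57597
5. -73.44640, 82.10800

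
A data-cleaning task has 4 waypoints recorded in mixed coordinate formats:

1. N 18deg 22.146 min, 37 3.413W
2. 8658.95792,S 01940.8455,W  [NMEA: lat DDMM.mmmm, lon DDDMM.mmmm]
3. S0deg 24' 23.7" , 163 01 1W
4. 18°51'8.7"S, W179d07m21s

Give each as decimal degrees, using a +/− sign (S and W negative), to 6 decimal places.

Point 1:
  Lat: 22.146′ = 0.369100°; total 18.3691000
  N ⇒ keep positive
  Longitude: 37 + 3.413/60 = 37.0568833
  W → negative
Point 2:
  Lat: degrees = first 2 digits = 86, minutes = 58.95792; 86 + 58.95792/60 = 86.9826320
  S ⇒ negate
  Lon: split at 3 digits → 019° and 40.8455′; 19 + 40.8455/60 = 19.6807583
  W → negative
Point 3:
  Latitude: 24′ + 23.7″ = 24.39500′; 0 + 24.39500/60 = 0.4065833
  S ⇒ negate
  λ: 1′ + 1″ = 1.01667′; 163 + 1.01667/60 = 163.0169444
  W ⇒ negate
Point 4:
  Latitude: 51′ + 8.7″ = 51.14500′; 18 + 51.14500/60 = 18.8524167
  S ⇒ negate
  Lon: 179 + 7/60 + 21/3600 = 179.1225000
  W ⇒ negate

1. 18.369100, -37.056883
2. -86.982632, -19.680758
3. -0.406583, -163.016944
4. -18.852417, -179.122500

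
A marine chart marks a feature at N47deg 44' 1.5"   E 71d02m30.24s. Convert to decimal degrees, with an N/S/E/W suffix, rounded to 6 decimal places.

47.733750° N, 71.041733° E

Lat: 44′ + 1.5″ = 44.02500′; 47 + 44.02500/60 = 47.7337500
Longitude: 2′ + 30.24″ = 2.50400′; 71 + 2.50400/60 = 71.0417333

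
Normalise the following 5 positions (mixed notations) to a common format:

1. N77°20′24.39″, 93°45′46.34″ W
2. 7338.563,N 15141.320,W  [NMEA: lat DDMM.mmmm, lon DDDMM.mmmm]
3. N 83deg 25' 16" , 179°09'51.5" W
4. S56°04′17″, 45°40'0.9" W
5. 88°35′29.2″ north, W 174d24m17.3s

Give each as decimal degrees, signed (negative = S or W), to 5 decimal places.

1. 77.34011, -93.76287
2. 73.64272, -151.68867
3. 83.42111, -179.16431
4. -56.07139, -45.66692
5. 88.59144, -174.40481

Point 1:
  Lat: 77° + 20/60 + 24.39/3600 = 77 + 0.333333 + 0.006775 = 77.340108
  N → positive
  Lon: 93° + 45/60 + 46.34/3600 = 93 + 0.750000 + 0.012872 = 93.762872
  W ⇒ negate
Point 2:
  φ: split at 2 digits → 73° and 38.563′; 73 + 38.563/60 = 73.642717
  N → positive
  Longitude: split at 3 digits → 151° and 41.32′; 151 + 41.32/60 = 151.688667
  W ⇒ negate
Point 3:
  Lat: 83° + 25/60 + 16/3600 = 83 + 0.416667 + 0.004444 = 83.421111
  N → positive
  λ: 179 + 9/60 + 51.5/3600 = 179.164306
  hemisphere W, so the sign is −
Point 4:
  Lat: 56° + 4/60 + 17/3600 = 56 + 0.066667 + 0.004722 = 56.071389
  S → negative
  λ: 45 + 40/60 + 0.9/3600 = 45.666917
  hemisphere W, so the sign is −
Point 5:
  φ: 88 + 35/60 + 29.2/3600 = 88.591444
  N ⇒ keep positive
  Lon: 174° + 24/60 + 17.3/3600 = 174 + 0.400000 + 0.004806 = 174.404806
  hemisphere W, so the sign is −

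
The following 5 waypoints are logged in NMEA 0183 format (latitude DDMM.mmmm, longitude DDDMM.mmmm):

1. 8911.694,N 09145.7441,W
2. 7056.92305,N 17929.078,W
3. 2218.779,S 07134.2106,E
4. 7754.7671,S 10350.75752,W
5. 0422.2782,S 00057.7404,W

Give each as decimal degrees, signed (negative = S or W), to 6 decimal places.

Point 1:
  φ: degrees = first 2 digits = 89, minutes = 11.694; 89 + 11.694/60 = 89.1949000
  N ⇒ keep positive
  λ: split at 3 digits → 091° and 45.7441′; 91 + 45.7441/60 = 91.7624017
  hemisphere W, so the sign is −
Point 2:
  Latitude: degrees = first 2 digits = 70, minutes = 56.92305; 70 + 56.92305/60 = 70.9487175
  N → positive
  λ: degrees = first 3 digits = 179, minutes = 29.078; 179 + 29.078/60 = 179.4846333
  W ⇒ negate
Point 3:
  Latitude: split at 2 digits → 22° and 18.779′; 22 + 18.779/60 = 22.3129833
  S ⇒ negate
  Lon: split at 3 digits → 071° and 34.2106′; 71 + 34.2106/60 = 71.5701767
  E ⇒ keep positive
Point 4:
  Lat: degrees = first 2 digits = 77, minutes = 54.7671; 77 + 54.7671/60 = 77.9127850
  S → negative
  Lon: degrees = first 3 digits = 103, minutes = 50.75752; 103 + 50.75752/60 = 103.8459587
  W ⇒ negate
Point 5:
  φ: split at 2 digits → 04° and 22.2782′; 4 + 22.2782/60 = 4.3713033
  S → negative
  Longitude: degrees = first 3 digits = 0, minutes = 57.7404; 0 + 57.7404/60 = 0.9623400
  W ⇒ negate

1. 89.194900, -91.762402
2. 70.948718, -179.484633
3. -22.312983, 71.570177
4. -77.912785, -103.845959
5. -4.371303, -0.962340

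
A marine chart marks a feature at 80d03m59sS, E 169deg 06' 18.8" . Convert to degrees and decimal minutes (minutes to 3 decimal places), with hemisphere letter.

Latitude: 3 + 59/60 = 3.98333′
λ: 6 + 18.8/60 = 6.31333′

80° 3.983′ S, 169° 6.313′ E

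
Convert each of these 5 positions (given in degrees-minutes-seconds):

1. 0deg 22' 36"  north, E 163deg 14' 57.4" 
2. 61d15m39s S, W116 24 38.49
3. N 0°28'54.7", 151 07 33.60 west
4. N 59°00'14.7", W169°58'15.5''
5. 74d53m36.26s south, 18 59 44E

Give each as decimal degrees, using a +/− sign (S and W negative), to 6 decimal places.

Point 1:
  φ: 22′ + 36″ = 22.60000′; 0 + 22.60000/60 = 0.3766667
  N ⇒ keep positive
  Lon: 14′ + 57.4″ = 14.95667′; 163 + 14.95667/60 = 163.2492778
  E ⇒ keep positive
Point 2:
  Lat: 61° + 15/60 + 39/3600 = 61 + 0.250000 + 0.010833 = 61.2608333
  S → negative
  Lon: 24′ + 38.49″ = 24.64150′; 116 + 24.64150/60 = 116.4106917
  hemisphere W, so the sign is −
Point 3:
  Lat: 28′ + 54.7″ = 28.91167′; 0 + 28.91167/60 = 0.4818611
  N ⇒ keep positive
  Longitude: 151 + 7/60 + 33.6/3600 = 151.1260000
  hemisphere W, so the sign is −
Point 4:
  φ: 59° + 0/60 + 14.7/3600 = 59 + 0.000000 + 0.004083 = 59.0040833
  N ⇒ keep positive
  Longitude: 169 + 58/60 + 15.5/3600 = 169.9709722
  hemisphere W, so the sign is −
Point 5:
  φ: 53′ + 36.26″ = 53.60433′; 74 + 53.60433/60 = 74.8934056
  S → negative
  Lon: 18 + 59/60 + 44/3600 = 18.9955556
  E → positive

1. 0.376667, 163.249278
2. -61.260833, -116.410692
3. 0.481861, -151.126000
4. 59.004083, -169.970972
5. -74.893406, 18.995556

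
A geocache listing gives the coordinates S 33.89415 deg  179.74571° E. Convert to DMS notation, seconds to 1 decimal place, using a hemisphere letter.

33°53′38.9″ S, 179°44′44.6″ E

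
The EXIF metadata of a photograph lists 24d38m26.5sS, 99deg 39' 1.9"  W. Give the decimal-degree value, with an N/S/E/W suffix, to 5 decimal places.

24.64069° S, 99.65053° W

Latitude: 38′ + 26.5″ = 38.44167′; 24 + 38.44167/60 = 24.640694
Lon: 39′ + 1.9″ = 39.03167′; 99 + 39.03167/60 = 99.650528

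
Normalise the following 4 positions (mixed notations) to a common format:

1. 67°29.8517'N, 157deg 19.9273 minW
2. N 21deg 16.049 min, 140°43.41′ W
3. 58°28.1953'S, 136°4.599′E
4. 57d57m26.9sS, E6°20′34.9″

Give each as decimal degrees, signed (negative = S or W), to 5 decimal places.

Point 1:
  Lat: 67 + 29.8517/60 = 67.497528
  N → positive
  λ: 157 + 19.9273/60 = 157.332122
  W → negative
Point 2:
  Lat: 21 + 16.049/60 = 21.267483
  N ⇒ keep positive
  λ: 43.41′ = 0.723500°; total 140.723500
  W ⇒ negate
Point 3:
  Lat: 58 + 28.1953/60 = 58.469922
  S → negative
  λ: 4.599′ = 0.076650°; total 136.076650
  E → positive
Point 4:
  φ: 57° + 57/60 + 26.9/3600 = 57 + 0.950000 + 0.007472 = 57.957472
  S ⇒ negate
  Lon: 6° + 20/60 + 34.9/3600 = 6 + 0.333333 + 0.009694 = 6.343028
  E → positive

1. 67.49753, -157.33212
2. 21.26748, -140.72350
3. -58.46992, 136.07665
4. -57.95747, 6.34303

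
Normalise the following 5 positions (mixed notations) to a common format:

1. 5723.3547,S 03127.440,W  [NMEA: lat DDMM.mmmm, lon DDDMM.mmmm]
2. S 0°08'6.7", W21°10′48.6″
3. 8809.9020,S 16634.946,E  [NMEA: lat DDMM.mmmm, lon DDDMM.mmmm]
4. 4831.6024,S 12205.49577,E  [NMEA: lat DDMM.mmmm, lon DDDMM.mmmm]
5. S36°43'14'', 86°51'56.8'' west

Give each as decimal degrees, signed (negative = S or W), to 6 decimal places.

1. -57.389245, -31.457333
2. -0.135194, -21.180167
3. -88.165033, 166.582433
4. -48.526707, 122.091596
5. -36.720556, -86.865778

Point 1:
  Lat: split at 2 digits → 57° and 23.3547′; 57 + 23.3547/60 = 57.3892450
  S ⇒ negate
  λ: split at 3 digits → 031° and 27.44′; 31 + 27.44/60 = 31.4573333
  W → negative
Point 2:
  Lat: 0 + 8/60 + 6.7/3600 = 0.1351944
  hemisphere S, so the sign is −
  Lon: 10′ + 48.6″ = 10.81000′; 21 + 10.81000/60 = 21.1801667
  hemisphere W, so the sign is −
Point 3:
  Latitude: degrees = first 2 digits = 88, minutes = 9.902; 88 + 9.902/60 = 88.1650333
  hemisphere S, so the sign is −
  Lon: degrees = first 3 digits = 166, minutes = 34.946; 166 + 34.946/60 = 166.5824333
  E ⇒ keep positive
Point 4:
  Latitude: degrees = first 2 digits = 48, minutes = 31.6024; 48 + 31.6024/60 = 48.5267067
  S → negative
  λ: degrees = first 3 digits = 122, minutes = 5.49577; 122 + 5.49577/60 = 122.0915962
  E → positive
Point 5:
  Lat: 43′ + 14″ = 43.23333′; 36 + 43.23333/60 = 36.7205556
  S → negative
  Longitude: 51′ + 56.8″ = 51.94667′; 86 + 51.94667/60 = 86.8657778
  hemisphere W, so the sign is −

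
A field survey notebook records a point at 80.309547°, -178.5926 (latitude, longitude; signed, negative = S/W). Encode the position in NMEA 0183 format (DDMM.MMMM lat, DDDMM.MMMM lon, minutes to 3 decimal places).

8018.573,N / 17835.556,W

φ: 80° + 0.309547 × 60 = 80° 18.57282′
Longitude is negative → W; |value| = 178.592600
Lon: 178° + 0.592600 × 60 = 178° 35.55600′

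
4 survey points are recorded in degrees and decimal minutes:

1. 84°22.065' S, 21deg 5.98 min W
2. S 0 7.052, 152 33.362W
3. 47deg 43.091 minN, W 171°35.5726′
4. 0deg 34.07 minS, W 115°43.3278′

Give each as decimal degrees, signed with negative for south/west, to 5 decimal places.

1. -84.36775, -21.09967
2. -0.11753, -152.55603
3. 47.71818, -171.59288
4. -0.56783, -115.72213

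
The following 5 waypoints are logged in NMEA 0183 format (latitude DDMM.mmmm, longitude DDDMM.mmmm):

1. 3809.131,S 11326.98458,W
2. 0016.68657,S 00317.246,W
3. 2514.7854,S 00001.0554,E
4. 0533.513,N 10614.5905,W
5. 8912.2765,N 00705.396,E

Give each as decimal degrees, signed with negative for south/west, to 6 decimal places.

1. -38.152183, -113.449743
2. -0.278110, -3.287433
3. -25.246423, 0.017590
4. 5.558550, -106.243175
5. 89.204608, 7.089933

Point 1:
  φ: degrees = first 2 digits = 38, minutes = 9.131; 38 + 9.131/60 = 38.1521833
  S → negative
  Lon: degrees = first 3 digits = 113, minutes = 26.98458; 113 + 26.98458/60 = 113.4497430
  W → negative
Point 2:
  φ: degrees = first 2 digits = 0, minutes = 16.68657; 0 + 16.68657/60 = 0.2781095
  S → negative
  Lon: degrees = first 3 digits = 3, minutes = 17.246; 3 + 17.246/60 = 3.2874333
  W ⇒ negate
Point 3:
  Lat: degrees = first 2 digits = 25, minutes = 14.7854; 25 + 14.7854/60 = 25.2464233
  S → negative
  λ: split at 3 digits → 000° and 1.0554′; 0 + 1.0554/60 = 0.0175900
  E → positive
Point 4:
  φ: degrees = first 2 digits = 5, minutes = 33.513; 5 + 33.513/60 = 5.5585500
  N → positive
  Longitude: split at 3 digits → 106° and 14.5905′; 106 + 14.5905/60 = 106.2431750
  W → negative
Point 5:
  Lat: split at 2 digits → 89° and 12.2765′; 89 + 12.2765/60 = 89.2046083
  N ⇒ keep positive
  λ: degrees = first 3 digits = 7, minutes = 5.396; 7 + 5.396/60 = 7.0899333
  E ⇒ keep positive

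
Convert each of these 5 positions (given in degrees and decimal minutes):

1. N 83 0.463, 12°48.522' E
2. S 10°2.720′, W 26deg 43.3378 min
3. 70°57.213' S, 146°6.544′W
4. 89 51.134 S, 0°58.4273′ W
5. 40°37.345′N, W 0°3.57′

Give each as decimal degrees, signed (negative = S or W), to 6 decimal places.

1. 83.007717, 12.808700
2. -10.045333, -26.722297
3. -70.953550, -146.109067
4. -89.852233, -0.973788
5. 40.622417, -0.059500

Point 1:
  Lat: 0.463′ = 0.007717°; total 83.0077167
  N ⇒ keep positive
  λ: 12 + 48.522/60 = 12.8087000
  E → positive
Point 2:
  Lat: 10 + 2.72/60 = 10.0453333
  S → negative
  Longitude: 26 + 43.3378/60 = 26.7222967
  W ⇒ negate
Point 3:
  Lat: 70 + 57.213/60 = 70.9535500
  hemisphere S, so the sign is −
  Longitude: 146 + 6.544/60 = 146.1090667
  W → negative
Point 4:
  Lat: 89 + 51.134/60 = 89.8522333
  S ⇒ negate
  Longitude: 0 + 58.4273/60 = 0.9737883
  W → negative
Point 5:
  Latitude: 40 + 37.345/60 = 40.6224167
  N ⇒ keep positive
  λ: 3.57′ = 0.059500°; total 0.0595000
  hemisphere W, so the sign is −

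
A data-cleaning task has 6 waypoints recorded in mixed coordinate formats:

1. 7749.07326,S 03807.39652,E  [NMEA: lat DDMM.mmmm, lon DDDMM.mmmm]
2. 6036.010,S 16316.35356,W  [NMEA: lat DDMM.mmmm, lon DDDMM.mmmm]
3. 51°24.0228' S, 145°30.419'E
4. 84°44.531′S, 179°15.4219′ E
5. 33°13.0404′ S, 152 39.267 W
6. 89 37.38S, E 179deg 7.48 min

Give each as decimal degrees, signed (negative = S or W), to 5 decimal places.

Point 1:
  Lat: degrees = first 2 digits = 77, minutes = 49.07326; 77 + 49.07326/60 = 77.817888
  hemisphere S, so the sign is −
  Lon: split at 3 digits → 038° and 7.39652′; 38 + 7.39652/60 = 38.123275
  E → positive
Point 2:
  φ: split at 2 digits → 60° and 36.01′; 60 + 36.01/60 = 60.600167
  hemisphere S, so the sign is −
  λ: degrees = first 3 digits = 163, minutes = 16.35356; 163 + 16.35356/60 = 163.272559
  W → negative
Point 3:
  Lat: 51 + 24.0228/60 = 51.400380
  S ⇒ negate
  Longitude: 145 + 30.419/60 = 145.506983
  E → positive
Point 4:
  Latitude: 44.531′ = 0.742183°; total 84.742183
  S → negative
  Lon: 179 + 15.4219/60 = 179.257032
  E → positive
Point 5:
  Lat: 13.0404′ = 0.217340°; total 33.217340
  hemisphere S, so the sign is −
  Lon: 39.267′ = 0.654450°; total 152.654450
  W → negative
Point 6:
  Latitude: 37.38′ = 0.623000°; total 89.623000
  S ⇒ negate
  Lon: 179 + 7.48/60 = 179.124667
  E ⇒ keep positive

1. -77.81789, 38.12328
2. -60.60017, -163.27256
3. -51.40038, 145.50698
4. -84.74218, 179.25703
5. -33.21734, -152.65445
6. -89.62300, 179.12467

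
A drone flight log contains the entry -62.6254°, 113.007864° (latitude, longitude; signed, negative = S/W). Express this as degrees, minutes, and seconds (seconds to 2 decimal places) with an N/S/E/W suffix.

Latitude is negative → S; |value| = 62.625400
φ: 0.625400 × 60 = 37.52400′ → 37′, remainder × 60 = 31.4400″
Longitude: 0.007864° → 0.47184′; 0.47184 × 60 = 28.3104″

62°37′31.44″ S, 113°00′28.31″ E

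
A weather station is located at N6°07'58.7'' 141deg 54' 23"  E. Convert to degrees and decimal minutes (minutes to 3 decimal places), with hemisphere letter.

Latitude: 7 + 58.7/60 = 7.97833′
λ: 54 + 23/60 = 54.38333′

6° 7.978′ N, 141° 54.383′ E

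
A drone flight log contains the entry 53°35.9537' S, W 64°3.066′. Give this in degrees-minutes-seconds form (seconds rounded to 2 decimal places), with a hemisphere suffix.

53°35′57.22″ S, 64°03′3.96″ W

Latitude: fractional minutes 0.95370 × 60 = 57.2220″
λ: fractional minutes 0.06600 × 60 = 3.9600″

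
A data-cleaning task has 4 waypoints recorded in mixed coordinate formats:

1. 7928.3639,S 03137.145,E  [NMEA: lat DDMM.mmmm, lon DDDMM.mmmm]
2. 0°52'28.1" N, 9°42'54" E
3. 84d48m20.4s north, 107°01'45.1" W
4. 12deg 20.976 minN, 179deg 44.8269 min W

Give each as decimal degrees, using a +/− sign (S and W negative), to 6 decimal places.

Point 1:
  Latitude: degrees = first 2 digits = 79, minutes = 28.3639; 79 + 28.3639/60 = 79.4727317
  hemisphere S, so the sign is −
  λ: split at 3 digits → 031° and 37.145′; 31 + 37.145/60 = 31.6190833
  E → positive
Point 2:
  φ: 0 + 52/60 + 28.1/3600 = 0.8744722
  N ⇒ keep positive
  Lon: 42′ + 54″ = 42.90000′; 9 + 42.90000/60 = 9.7150000
  E ⇒ keep positive
Point 3:
  Latitude: 84° + 48/60 + 20.4/3600 = 84 + 0.800000 + 0.005667 = 84.8056667
  N ⇒ keep positive
  Longitude: 107° + 1/60 + 45.1/3600 = 107 + 0.016667 + 0.012528 = 107.0291944
  hemisphere W, so the sign is −
Point 4:
  Lat: 12 + 20.976/60 = 12.3496000
  N → positive
  Longitude: 44.8269′ = 0.747115°; total 179.7471150
  W ⇒ negate

1. -79.472732, 31.619083
2. 0.874472, 9.715000
3. 84.805667, -107.029194
4. 12.349600, -179.747115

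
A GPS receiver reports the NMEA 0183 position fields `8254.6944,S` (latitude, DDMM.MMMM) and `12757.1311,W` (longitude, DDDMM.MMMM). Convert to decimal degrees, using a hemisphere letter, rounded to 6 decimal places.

Lat: degrees = first 2 digits = 82, minutes = 54.6944; 82 + 54.6944/60 = 82.9115733
Lon: split at 3 digits → 127° and 57.1311′; 127 + 57.1311/60 = 127.9521850

82.911573° S, 127.952185° W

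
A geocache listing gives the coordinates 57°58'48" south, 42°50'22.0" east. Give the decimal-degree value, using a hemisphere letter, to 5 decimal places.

57.98000° S, 42.83944° E

φ: 58′ + 48″ = 58.80000′; 57 + 58.80000/60 = 57.980000
Lon: 42 + 50/60 + 22/3600 = 42.839444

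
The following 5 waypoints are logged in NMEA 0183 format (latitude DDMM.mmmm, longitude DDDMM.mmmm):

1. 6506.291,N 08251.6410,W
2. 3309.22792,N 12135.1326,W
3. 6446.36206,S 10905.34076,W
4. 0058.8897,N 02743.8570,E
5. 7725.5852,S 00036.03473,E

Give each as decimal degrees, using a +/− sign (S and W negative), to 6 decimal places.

1. 65.104850, -82.860683
2. 33.153799, -121.585543
3. -64.772701, -109.089013
4. 0.981495, 27.730950
5. -77.426420, 0.600579

Point 1:
  Latitude: split at 2 digits → 65° and 6.291′; 65 + 6.291/60 = 65.1048500
  N → positive
  Lon: split at 3 digits → 082° and 51.641′; 82 + 51.641/60 = 82.8606833
  hemisphere W, so the sign is −
Point 2:
  Lat: split at 2 digits → 33° and 9.22792′; 33 + 9.22792/60 = 33.1537987
  N → positive
  Longitude: degrees = first 3 digits = 121, minutes = 35.1326; 121 + 35.1326/60 = 121.5855433
  hemisphere W, so the sign is −
Point 3:
  Latitude: degrees = first 2 digits = 64, minutes = 46.36206; 64 + 46.36206/60 = 64.7727010
  S ⇒ negate
  Longitude: split at 3 digits → 109° and 5.34076′; 109 + 5.34076/60 = 109.0890127
  W → negative
Point 4:
  Latitude: degrees = first 2 digits = 0, minutes = 58.8897; 0 + 58.8897/60 = 0.9814950
  N ⇒ keep positive
  Longitude: degrees = first 3 digits = 27, minutes = 43.857; 27 + 43.857/60 = 27.7309500
  E ⇒ keep positive
Point 5:
  φ: degrees = first 2 digits = 77, minutes = 25.5852; 77 + 25.5852/60 = 77.4264200
  S → negative
  λ: split at 3 digits → 000° and 36.03473′; 0 + 36.03473/60 = 0.6005788
  E ⇒ keep positive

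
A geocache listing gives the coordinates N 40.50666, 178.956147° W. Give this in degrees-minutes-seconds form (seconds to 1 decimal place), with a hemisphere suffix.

40°30′24.0″ N, 178°57′22.1″ W

φ: whole degrees 40; 30.39960′ → 30′ and 23.976″
λ: 0.956147° → 57.36882′; 0.36882 × 60 = 22.129″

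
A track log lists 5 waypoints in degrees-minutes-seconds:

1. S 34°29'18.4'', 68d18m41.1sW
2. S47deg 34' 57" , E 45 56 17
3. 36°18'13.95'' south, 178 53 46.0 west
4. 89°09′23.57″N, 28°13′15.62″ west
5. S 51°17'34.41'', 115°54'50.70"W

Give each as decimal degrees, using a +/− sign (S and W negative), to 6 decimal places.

1. -34.488444, -68.311417
2. -47.582500, 45.938056
3. -36.303875, -178.896111
4. 89.156547, -28.221006
5. -51.292892, -115.914083

Point 1:
  Latitude: 29′ + 18.4″ = 29.30667′; 34 + 29.30667/60 = 34.4884444
  hemisphere S, so the sign is −
  λ: 68° + 18/60 + 41.1/3600 = 68 + 0.300000 + 0.011417 = 68.3114167
  hemisphere W, so the sign is −
Point 2:
  φ: 34′ + 57″ = 34.95000′; 47 + 34.95000/60 = 47.5825000
  S ⇒ negate
  Longitude: 45 + 56/60 + 17/3600 = 45.9380556
  E → positive
Point 3:
  Lat: 36 + 18/60 + 13.95/3600 = 36.3038750
  hemisphere S, so the sign is −
  λ: 178° + 53/60 + 46/3600 = 178 + 0.883333 + 0.012778 = 178.8961111
  hemisphere W, so the sign is −
Point 4:
  Lat: 89° + 9/60 + 23.57/3600 = 89 + 0.150000 + 0.006547 = 89.1565472
  N ⇒ keep positive
  Longitude: 13′ + 15.62″ = 13.26033′; 28 + 13.26033/60 = 28.2210056
  hemisphere W, so the sign is −
Point 5:
  Lat: 17′ + 34.41″ = 17.57350′; 51 + 17.57350/60 = 51.2928917
  S → negative
  Lon: 115° + 54/60 + 50.7/3600 = 115 + 0.900000 + 0.014083 = 115.9140833
  hemisphere W, so the sign is −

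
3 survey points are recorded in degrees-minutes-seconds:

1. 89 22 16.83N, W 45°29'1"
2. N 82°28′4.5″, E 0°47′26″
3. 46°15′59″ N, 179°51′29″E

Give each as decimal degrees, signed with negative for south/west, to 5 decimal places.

Point 1:
  φ: 22′ + 16.83″ = 22.28050′; 89 + 22.28050/60 = 89.371342
  N ⇒ keep positive
  λ: 29′ + 1″ = 29.01667′; 45 + 29.01667/60 = 45.483611
  hemisphere W, so the sign is −
Point 2:
  Lat: 82° + 28/60 + 4.5/3600 = 82 + 0.466667 + 0.001250 = 82.467917
  N → positive
  Lon: 47′ + 26″ = 47.43333′; 0 + 47.43333/60 = 0.790556
  E → positive
Point 3:
  Lat: 15′ + 59″ = 15.98333′; 46 + 15.98333/60 = 46.266389
  N ⇒ keep positive
  Longitude: 179° + 51/60 + 29/3600 = 179 + 0.850000 + 0.008056 = 179.858056
  E ⇒ keep positive

1. 89.37134, -45.48361
2. 82.46792, 0.79056
3. 46.26639, 179.85806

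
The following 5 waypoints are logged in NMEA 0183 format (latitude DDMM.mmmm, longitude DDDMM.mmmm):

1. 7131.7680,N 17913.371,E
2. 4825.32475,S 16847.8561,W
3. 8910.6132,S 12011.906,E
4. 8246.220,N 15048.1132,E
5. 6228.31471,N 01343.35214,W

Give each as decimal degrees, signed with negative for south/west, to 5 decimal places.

Point 1:
  φ: split at 2 digits → 71° and 31.768′; 71 + 31.768/60 = 71.529467
  N ⇒ keep positive
  Lon: split at 3 digits → 179° and 13.371′; 179 + 13.371/60 = 179.222850
  E ⇒ keep positive
Point 2:
  Latitude: split at 2 digits → 48° and 25.32475′; 48 + 25.32475/60 = 48.422079
  hemisphere S, so the sign is −
  Lon: split at 3 digits → 168° and 47.8561′; 168 + 47.8561/60 = 168.797602
  W ⇒ negate
Point 3:
  Latitude: degrees = first 2 digits = 89, minutes = 10.6132; 89 + 10.6132/60 = 89.176887
  S ⇒ negate
  λ: degrees = first 3 digits = 120, minutes = 11.906; 120 + 11.906/60 = 120.198433
  E ⇒ keep positive
Point 4:
  Lat: split at 2 digits → 82° and 46.22′; 82 + 46.22/60 = 82.770333
  N ⇒ keep positive
  Longitude: split at 3 digits → 150° and 48.1132′; 150 + 48.1132/60 = 150.801887
  E ⇒ keep positive
Point 5:
  φ: split at 2 digits → 62° and 28.31471′; 62 + 28.31471/60 = 62.471912
  N ⇒ keep positive
  λ: degrees = first 3 digits = 13, minutes = 43.35214; 13 + 43.35214/60 = 13.722536
  hemisphere W, so the sign is −

1. 71.52947, 179.22285
2. -48.42208, -168.79760
3. -89.17689, 120.19843
4. 82.77033, 150.80189
5. 62.47191, -13.72254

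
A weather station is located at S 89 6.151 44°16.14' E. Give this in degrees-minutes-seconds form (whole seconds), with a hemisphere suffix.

89°06′9″ S, 44°16′8″ E

Latitude: fractional minutes 0.15100 × 60 = 9.06″
Longitude: fractional minutes 0.14000 × 60 = 8.40″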